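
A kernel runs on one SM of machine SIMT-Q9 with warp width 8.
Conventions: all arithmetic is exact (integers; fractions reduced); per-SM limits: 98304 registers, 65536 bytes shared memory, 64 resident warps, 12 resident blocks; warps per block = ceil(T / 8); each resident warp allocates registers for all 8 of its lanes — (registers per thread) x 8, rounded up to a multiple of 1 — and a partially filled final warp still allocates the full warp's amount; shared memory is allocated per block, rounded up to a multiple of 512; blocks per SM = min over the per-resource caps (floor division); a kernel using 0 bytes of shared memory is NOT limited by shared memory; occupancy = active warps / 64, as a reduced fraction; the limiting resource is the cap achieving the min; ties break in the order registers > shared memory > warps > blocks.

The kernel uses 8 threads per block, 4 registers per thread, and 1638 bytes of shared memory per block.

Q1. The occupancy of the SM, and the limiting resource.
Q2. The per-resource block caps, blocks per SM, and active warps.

Answer: occupancy 3/16, limited by blocks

registers: 3072 blocks
shared memory: 32 blocks
warps: 64 blocks
blocks: 12 blocks

Answer: 12 blocks, 12 active warps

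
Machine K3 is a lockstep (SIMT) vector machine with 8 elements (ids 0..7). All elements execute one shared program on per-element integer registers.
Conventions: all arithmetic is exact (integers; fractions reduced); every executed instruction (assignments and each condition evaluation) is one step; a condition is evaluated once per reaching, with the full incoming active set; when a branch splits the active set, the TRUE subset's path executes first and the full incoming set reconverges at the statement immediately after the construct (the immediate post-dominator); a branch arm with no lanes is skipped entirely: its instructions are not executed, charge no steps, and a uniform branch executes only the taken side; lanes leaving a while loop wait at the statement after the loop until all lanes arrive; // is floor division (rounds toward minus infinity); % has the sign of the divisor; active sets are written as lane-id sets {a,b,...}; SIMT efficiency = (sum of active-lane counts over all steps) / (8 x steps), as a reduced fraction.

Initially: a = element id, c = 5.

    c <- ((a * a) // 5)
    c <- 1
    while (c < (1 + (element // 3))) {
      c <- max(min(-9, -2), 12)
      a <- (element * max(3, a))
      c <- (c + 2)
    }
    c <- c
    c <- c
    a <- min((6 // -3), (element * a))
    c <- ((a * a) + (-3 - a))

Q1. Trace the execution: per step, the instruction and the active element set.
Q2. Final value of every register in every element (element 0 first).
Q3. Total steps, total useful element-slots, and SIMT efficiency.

step 0: c <- ((a * a) // 5)          {0,1,2,3,4,5,6,7}
step 1: c <- 1                       {0,1,2,3,4,5,6,7}
step 2: eval (c < (1 + (element // 3))) {0,1,2,3,4,5,6,7}
step 3: c <- max(min(-9, -2), 12)    {3,4,5,6,7}
step 4: a <- (element * max(3, a))   {3,4,5,6,7}
step 5: c <- (c + 2)                 {3,4,5,6,7}
step 6: eval (c < (1 + (element // 3))) {3,4,5,6,7}
step 7: c <- c                       {0,1,2,3,4,5,6,7}
step 8: c <- c                       {0,1,2,3,4,5,6,7}
step 9: a <- min((6 // -3), (element * a)) {0,1,2,3,4,5,6,7}
step 10: c <- ((a * a) + (-3 - a))    {0,1,2,3,4,5,6,7}

Answer: 11 steps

a: -2,-2,-2,-2,-2,-2,-2,-2
c: 3,3,3,3,3,3,3,3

steps = 11; useful = 76; efficiency = 76/88 = 19/22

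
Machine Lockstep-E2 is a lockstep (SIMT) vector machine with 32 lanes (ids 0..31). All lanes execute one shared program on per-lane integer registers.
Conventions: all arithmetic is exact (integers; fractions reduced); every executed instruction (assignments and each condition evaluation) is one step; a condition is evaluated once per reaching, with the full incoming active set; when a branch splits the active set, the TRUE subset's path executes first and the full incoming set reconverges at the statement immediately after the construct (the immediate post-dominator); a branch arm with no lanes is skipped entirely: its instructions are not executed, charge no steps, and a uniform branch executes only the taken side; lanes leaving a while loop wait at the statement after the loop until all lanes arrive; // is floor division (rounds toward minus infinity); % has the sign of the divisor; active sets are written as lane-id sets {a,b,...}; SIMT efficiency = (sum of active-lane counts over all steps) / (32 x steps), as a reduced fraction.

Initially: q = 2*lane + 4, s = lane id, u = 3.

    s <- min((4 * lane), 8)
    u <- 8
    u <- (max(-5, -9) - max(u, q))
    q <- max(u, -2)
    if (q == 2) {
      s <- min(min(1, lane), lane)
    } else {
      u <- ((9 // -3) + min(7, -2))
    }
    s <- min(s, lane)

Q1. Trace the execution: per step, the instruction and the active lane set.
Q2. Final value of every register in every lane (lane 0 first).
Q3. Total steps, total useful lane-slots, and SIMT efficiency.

step 0: s <- min((4 * lane), 8)      {0,1,2,3,4,5,6,7,8,9,10,11,12,13,14,15,16,17,18,19,20,21,22,23,24,25,26,27,28,29,30,31}
step 1: u <- 8                       {0,1,2,3,4,5,6,7,8,9,10,11,12,13,14,15,16,17,18,19,20,21,22,23,24,25,26,27,28,29,30,31}
step 2: u <- (max(-5, -9) - max(u, q)) {0,1,2,3,4,5,6,7,8,9,10,11,12,13,14,15,16,17,18,19,20,21,22,23,24,25,26,27,28,29,30,31}
step 3: q <- max(u, -2)              {0,1,2,3,4,5,6,7,8,9,10,11,12,13,14,15,16,17,18,19,20,21,22,23,24,25,26,27,28,29,30,31}
step 4: eval (q == 2)                {0,1,2,3,4,5,6,7,8,9,10,11,12,13,14,15,16,17,18,19,20,21,22,23,24,25,26,27,28,29,30,31}
step 5: u <- ((9 // -3) + min(7, -2)) {0,1,2,3,4,5,6,7,8,9,10,11,12,13,14,15,16,17,18,19,20,21,22,23,24,25,26,27,28,29,30,31}
step 6: s <- min(s, lane)            {0,1,2,3,4,5,6,7,8,9,10,11,12,13,14,15,16,17,18,19,20,21,22,23,24,25,26,27,28,29,30,31}

Answer: 7 steps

q: -2,-2,-2,-2,-2,-2,-2,-2,-2,-2,-2,-2,-2,-2,-2,-2,-2,-2,-2,-2,-2,-2,-2,-2,-2,-2,-2,-2,-2,-2,-2,-2
s: 0,1,2,3,4,5,6,7,8,8,8,8,8,8,8,8,8,8,8,8,8,8,8,8,8,8,8,8,8,8,8,8
u: -5,-5,-5,-5,-5,-5,-5,-5,-5,-5,-5,-5,-5,-5,-5,-5,-5,-5,-5,-5,-5,-5,-5,-5,-5,-5,-5,-5,-5,-5,-5,-5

steps = 7; useful = 224; efficiency = 224/224 = 1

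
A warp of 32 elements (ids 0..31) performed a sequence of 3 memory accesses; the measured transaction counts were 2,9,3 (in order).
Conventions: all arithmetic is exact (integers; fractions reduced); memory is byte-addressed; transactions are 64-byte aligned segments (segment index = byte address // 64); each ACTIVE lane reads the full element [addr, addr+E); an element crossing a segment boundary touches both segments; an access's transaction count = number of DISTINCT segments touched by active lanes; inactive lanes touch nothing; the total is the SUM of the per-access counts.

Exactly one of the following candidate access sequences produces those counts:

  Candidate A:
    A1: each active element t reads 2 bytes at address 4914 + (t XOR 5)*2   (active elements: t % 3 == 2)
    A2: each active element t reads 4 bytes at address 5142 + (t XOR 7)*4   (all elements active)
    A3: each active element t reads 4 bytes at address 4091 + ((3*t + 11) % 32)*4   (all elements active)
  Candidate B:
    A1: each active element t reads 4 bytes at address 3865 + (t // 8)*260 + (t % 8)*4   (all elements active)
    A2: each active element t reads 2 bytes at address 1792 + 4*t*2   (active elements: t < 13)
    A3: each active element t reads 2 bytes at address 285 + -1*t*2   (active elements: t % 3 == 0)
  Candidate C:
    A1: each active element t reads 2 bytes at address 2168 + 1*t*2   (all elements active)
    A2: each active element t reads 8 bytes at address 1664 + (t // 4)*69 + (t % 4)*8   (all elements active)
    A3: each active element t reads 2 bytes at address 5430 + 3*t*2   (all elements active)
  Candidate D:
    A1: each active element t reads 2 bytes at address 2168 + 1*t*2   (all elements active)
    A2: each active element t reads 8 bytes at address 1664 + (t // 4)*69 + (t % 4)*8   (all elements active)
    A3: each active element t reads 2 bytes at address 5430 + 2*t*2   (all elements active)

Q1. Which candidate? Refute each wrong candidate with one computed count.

A: A2 gives 3 transactions, not 9
B: A1 gives 6 transactions, not 2
C: A3 gives 4 transactions, not 3
D: all counts match (2,9,3)

Answer: D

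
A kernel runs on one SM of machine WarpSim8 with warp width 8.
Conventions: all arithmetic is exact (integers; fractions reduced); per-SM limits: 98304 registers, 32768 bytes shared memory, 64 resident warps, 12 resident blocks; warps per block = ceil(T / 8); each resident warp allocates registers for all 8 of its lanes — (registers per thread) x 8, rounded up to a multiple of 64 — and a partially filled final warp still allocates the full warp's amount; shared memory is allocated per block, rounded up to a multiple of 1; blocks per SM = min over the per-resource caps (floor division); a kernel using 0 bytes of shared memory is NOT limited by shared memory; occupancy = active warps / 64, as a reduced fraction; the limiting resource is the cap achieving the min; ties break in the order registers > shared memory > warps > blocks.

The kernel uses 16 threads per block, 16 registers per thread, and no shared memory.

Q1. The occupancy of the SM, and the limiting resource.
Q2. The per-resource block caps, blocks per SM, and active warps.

Answer: occupancy 3/8, limited by blocks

registers: 384 blocks
shared memory: no limit (kernel uses none)
warps: 32 blocks
blocks: 12 blocks

Answer: 12 blocks, 24 active warps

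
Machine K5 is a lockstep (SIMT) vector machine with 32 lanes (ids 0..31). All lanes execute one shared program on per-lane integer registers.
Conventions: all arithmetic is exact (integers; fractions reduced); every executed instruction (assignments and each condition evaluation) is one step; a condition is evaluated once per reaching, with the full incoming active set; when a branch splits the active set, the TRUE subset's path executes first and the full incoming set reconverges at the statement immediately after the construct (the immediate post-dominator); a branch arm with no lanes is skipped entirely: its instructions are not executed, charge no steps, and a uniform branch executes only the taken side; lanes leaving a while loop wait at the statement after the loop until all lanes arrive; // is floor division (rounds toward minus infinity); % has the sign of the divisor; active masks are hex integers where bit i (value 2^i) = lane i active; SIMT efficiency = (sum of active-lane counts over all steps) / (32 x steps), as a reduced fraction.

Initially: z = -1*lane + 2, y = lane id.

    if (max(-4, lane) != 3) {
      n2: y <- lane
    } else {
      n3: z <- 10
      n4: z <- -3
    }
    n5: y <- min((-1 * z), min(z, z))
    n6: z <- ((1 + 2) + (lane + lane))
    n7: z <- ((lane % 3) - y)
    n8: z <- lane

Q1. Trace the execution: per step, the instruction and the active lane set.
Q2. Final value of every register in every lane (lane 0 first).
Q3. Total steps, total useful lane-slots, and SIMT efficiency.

step 0: eval (max(-4, lane) != 3)    0xffffffff
step 1: y <- lane                    0xfffffff7
step 2: z <- 10                      0x00000008
step 3: z <- -3                      0x00000008
step 4: y <- min((-1 * z), min(z, z)) 0xffffffff
step 5: z <- ((1 + 2) + (lane + lane)) 0xffffffff
step 6: z <- ((lane % 3) - y)        0xffffffff
step 7: z <- lane                    0xffffffff

Answer: 8 steps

z: 0,1,2,3,4,5,6,7,8,9,10,11,12,13,14,15,16,17,18,19,20,21,22,23,24,25,26,27,28,29,30,31
y: -2,-1,0,-3,-2,-3,-4,-5,-6,-7,-8,-9,-10,-11,-12,-13,-14,-15,-16,-17,-18,-19,-20,-21,-22,-23,-24,-25,-26,-27,-28,-29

steps = 8; useful = 193; efficiency = 193/256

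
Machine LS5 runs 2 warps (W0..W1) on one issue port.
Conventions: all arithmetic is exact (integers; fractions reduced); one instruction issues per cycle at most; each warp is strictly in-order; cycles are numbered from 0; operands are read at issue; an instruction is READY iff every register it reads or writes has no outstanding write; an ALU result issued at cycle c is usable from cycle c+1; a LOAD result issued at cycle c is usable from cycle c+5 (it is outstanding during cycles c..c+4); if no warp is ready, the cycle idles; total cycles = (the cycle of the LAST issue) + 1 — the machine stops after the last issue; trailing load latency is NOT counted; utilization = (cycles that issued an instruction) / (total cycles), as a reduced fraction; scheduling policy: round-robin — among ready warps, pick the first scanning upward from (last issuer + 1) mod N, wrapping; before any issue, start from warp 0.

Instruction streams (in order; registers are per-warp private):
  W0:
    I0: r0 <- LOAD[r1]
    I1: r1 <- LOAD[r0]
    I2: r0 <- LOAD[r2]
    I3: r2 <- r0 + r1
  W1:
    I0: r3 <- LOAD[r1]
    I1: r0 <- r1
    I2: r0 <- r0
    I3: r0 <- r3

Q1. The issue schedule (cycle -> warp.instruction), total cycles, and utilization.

cycle 0: W0.I0
cycle 1: W1.I0
cycle 2: W1.I1
cycle 3: W1.I2
cycle 4: idle
cycle 5: W0.I1
cycle 6: W1.I3
cycle 7: W0.I2
cycle 8: idle
cycle 9: idle
cycle 10: idle
cycle 11: idle
cycle 12: W0.I3

Answer: 13 cycles, utilization 8/13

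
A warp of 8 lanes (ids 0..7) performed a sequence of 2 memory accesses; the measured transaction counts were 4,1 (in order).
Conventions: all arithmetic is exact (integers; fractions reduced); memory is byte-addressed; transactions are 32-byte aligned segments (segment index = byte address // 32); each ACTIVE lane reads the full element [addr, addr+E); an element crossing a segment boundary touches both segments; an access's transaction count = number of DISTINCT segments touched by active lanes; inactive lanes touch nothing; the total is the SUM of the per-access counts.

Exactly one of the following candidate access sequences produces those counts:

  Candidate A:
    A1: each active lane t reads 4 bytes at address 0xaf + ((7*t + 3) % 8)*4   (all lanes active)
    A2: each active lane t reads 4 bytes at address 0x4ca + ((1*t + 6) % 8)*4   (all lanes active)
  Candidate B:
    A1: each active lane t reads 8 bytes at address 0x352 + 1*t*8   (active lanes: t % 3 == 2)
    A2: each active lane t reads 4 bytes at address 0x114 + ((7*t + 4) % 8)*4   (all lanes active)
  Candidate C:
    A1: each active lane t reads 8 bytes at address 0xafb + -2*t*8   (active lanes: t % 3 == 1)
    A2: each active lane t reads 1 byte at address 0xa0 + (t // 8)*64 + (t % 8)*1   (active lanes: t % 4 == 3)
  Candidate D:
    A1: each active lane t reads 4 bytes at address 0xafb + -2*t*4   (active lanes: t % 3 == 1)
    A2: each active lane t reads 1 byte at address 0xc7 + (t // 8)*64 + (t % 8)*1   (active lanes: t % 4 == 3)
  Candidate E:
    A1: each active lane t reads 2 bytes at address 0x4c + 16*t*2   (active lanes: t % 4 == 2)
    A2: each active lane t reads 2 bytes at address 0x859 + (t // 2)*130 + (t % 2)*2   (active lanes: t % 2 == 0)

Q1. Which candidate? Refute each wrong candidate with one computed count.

A: A1 gives 2 transactions, not 4
B: A1 gives 2 transactions, not 4
D: A1 gives 2 transactions, not 4
E: A1 gives 2 transactions, not 4
C: all counts match (4,1)

Answer: C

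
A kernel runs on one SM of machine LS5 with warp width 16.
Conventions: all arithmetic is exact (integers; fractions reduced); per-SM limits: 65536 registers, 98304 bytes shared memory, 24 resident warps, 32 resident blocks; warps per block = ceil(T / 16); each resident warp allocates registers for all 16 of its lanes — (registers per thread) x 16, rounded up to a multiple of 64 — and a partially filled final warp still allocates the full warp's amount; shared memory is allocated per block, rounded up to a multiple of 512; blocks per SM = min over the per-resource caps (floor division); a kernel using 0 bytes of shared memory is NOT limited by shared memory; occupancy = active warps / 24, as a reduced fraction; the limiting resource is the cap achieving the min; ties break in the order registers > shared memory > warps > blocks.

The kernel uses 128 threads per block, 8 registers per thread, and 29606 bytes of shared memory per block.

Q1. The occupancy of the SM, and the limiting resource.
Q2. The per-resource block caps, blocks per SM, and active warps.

Answer: occupancy 1, limited by shared memory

registers: 64 blocks
shared memory: 3 blocks
warps: 3 blocks
blocks: 32 blocks

Answer: 3 blocks, 24 active warps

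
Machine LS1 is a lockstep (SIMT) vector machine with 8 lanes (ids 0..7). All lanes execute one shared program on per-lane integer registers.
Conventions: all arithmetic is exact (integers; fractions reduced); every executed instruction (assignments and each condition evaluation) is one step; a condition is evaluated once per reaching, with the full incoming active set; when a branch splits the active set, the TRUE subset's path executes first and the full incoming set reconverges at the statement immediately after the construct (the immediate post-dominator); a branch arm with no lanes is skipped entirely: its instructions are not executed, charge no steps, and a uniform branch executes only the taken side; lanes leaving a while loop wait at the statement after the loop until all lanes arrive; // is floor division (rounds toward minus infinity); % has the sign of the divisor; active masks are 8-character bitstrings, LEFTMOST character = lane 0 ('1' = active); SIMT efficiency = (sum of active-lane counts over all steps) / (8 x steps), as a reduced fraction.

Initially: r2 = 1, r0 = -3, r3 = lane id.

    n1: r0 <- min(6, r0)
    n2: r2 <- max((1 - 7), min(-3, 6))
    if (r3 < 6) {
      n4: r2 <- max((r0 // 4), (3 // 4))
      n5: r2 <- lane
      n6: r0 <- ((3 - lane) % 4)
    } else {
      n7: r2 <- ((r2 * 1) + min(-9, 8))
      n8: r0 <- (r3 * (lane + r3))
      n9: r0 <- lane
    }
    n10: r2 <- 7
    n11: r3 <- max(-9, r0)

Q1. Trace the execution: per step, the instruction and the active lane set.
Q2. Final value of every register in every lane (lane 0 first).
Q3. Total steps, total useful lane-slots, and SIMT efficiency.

step 0: r0 <- min(6, r0)             11111111
step 1: r2 <- max((1 - 7), min(-3, 6)) 11111111
step 2: eval (r3 < 6)                11111111
step 3: r2 <- max((r0 // 4), (3 // 4)) 11111100
step 4: r2 <- lane                   11111100
step 5: r0 <- ((3 - lane) % 4)       11111100
step 6: r2 <- ((r2 * 1) + min(-9, 8)) 00000011
step 7: r0 <- (r3 * (lane + r3))     00000011
step 8: r0 <- lane                   00000011
step 9: r2 <- 7                      11111111
step 10: r3 <- max(-9, r0)            11111111

Answer: 11 steps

r2: 7,7,7,7,7,7,7,7
r0: 3,2,1,0,3,2,6,7
r3: 3,2,1,0,3,2,6,7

steps = 11; useful = 64; efficiency = 64/88 = 8/11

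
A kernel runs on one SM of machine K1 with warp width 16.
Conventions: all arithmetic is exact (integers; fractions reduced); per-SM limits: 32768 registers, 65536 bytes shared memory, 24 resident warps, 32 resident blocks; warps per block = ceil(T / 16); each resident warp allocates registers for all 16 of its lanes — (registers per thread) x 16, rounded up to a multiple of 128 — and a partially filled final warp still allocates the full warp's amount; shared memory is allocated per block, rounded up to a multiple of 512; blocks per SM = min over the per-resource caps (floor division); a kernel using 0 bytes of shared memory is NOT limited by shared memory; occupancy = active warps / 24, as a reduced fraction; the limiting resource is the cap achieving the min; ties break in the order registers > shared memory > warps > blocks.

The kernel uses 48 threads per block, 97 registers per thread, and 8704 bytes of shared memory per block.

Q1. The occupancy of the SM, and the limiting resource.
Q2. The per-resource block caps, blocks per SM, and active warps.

Answer: occupancy 3/4, limited by registers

registers: 6 blocks
shared memory: 7 blocks
warps: 8 blocks
blocks: 32 blocks

Answer: 6 blocks, 18 active warps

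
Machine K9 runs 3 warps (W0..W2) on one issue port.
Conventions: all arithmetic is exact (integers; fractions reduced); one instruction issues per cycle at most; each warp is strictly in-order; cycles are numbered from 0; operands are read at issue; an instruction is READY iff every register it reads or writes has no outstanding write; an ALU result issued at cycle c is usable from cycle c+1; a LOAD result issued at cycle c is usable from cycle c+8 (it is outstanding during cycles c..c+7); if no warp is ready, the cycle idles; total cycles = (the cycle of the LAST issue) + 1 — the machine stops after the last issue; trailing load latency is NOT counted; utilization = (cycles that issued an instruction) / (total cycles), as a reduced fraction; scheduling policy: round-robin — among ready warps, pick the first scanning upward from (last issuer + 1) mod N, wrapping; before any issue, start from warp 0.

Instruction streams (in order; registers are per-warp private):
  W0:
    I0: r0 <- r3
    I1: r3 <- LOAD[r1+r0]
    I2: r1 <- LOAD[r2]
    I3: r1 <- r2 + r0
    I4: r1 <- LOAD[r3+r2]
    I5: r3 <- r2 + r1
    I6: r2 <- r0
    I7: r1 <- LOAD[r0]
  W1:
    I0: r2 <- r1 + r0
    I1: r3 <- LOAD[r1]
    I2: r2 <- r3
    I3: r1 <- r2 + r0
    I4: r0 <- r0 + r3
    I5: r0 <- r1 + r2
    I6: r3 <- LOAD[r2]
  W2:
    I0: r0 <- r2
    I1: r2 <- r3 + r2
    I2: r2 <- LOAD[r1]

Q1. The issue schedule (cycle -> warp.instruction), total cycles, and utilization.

cycle 0: W0.I0
cycle 1: W1.I0
cycle 2: W2.I0
cycle 3: W0.I1
cycle 4: W1.I1
cycle 5: W2.I1
cycle 6: W0.I2
cycle 7: W2.I2
cycle 8: idle
cycle 9: idle
cycle 10: idle
cycle 11: idle
cycle 12: W1.I2
cycle 13: W1.I3
cycle 14: W0.I3
cycle 15: W1.I4
cycle 16: W0.I4
cycle 17: W1.I5
cycle 18: W1.I6
cycle 19: idle
cycle 20: idle
cycle 21: idle
cycle 22: idle
cycle 23: idle
cycle 24: W0.I5
cycle 25: W0.I6
cycle 26: W0.I7

Answer: 27 cycles, utilization 2/3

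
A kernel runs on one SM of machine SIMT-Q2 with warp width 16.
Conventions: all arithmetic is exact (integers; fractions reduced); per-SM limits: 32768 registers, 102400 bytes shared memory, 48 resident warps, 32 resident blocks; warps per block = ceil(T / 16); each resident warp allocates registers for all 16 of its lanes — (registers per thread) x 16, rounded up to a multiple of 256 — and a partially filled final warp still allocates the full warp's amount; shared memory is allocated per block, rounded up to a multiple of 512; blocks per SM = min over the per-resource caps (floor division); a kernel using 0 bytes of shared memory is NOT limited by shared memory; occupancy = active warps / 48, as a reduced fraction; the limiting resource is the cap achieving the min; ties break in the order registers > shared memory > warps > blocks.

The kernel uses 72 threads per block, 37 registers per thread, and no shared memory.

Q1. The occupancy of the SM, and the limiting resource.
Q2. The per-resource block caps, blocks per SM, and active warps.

Answer: occupancy 5/6, limited by registers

registers: 8 blocks
shared memory: no limit (kernel uses none)
warps: 9 blocks
blocks: 32 blocks

Answer: 8 blocks, 40 active warps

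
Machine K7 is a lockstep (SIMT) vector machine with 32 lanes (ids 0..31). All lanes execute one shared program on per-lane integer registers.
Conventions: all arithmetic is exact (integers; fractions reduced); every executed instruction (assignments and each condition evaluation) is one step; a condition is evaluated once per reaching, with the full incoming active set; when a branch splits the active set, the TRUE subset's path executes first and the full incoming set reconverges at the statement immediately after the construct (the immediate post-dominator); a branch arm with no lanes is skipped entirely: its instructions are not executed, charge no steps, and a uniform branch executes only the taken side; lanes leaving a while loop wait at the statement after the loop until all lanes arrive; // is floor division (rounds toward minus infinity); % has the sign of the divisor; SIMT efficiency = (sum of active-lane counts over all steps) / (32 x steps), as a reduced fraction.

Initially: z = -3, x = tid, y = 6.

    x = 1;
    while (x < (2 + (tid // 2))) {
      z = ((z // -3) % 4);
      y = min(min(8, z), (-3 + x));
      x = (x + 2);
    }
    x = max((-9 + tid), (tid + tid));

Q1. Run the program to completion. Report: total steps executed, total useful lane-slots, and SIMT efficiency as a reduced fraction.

Answer: 35 steps, 672 useful, 3/5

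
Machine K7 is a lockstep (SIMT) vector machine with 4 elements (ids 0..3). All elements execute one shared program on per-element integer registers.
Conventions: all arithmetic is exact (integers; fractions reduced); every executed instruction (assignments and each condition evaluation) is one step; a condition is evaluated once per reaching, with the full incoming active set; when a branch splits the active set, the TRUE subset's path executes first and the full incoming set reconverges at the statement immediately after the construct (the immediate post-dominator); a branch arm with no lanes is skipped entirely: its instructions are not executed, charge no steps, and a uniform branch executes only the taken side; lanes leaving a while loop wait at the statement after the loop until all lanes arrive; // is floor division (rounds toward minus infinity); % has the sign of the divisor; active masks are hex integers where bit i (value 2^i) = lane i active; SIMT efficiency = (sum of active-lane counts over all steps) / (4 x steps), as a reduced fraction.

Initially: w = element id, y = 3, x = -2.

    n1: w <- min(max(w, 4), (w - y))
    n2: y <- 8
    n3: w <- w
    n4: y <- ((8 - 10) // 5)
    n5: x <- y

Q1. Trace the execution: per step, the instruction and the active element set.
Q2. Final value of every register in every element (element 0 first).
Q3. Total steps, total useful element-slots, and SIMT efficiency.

step 0: w <- min(max(w, 4), (w - y)) 0xf
step 1: y <- 8                       0xf
step 2: w <- w                       0xf
step 3: y <- ((8 - 10) // 5)         0xf
step 4: x <- y                       0xf

Answer: 5 steps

w: -3,-2,-1,0
y: -1,-1,-1,-1
x: -1,-1,-1,-1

steps = 5; useful = 20; efficiency = 20/20 = 1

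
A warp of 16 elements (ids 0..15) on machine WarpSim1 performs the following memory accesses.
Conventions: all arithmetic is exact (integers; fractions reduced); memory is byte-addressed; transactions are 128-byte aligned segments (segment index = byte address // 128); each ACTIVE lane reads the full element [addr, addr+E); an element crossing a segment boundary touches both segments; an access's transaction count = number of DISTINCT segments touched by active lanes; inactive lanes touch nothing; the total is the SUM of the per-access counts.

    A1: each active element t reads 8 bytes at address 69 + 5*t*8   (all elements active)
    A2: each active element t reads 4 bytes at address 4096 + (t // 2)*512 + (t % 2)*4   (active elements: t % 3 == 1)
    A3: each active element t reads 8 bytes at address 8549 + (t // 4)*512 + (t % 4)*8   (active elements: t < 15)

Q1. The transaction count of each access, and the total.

A1: 6 transactions
A2: 5 transactions
A3: 7 transactions

Answer: 6,5,7; total 18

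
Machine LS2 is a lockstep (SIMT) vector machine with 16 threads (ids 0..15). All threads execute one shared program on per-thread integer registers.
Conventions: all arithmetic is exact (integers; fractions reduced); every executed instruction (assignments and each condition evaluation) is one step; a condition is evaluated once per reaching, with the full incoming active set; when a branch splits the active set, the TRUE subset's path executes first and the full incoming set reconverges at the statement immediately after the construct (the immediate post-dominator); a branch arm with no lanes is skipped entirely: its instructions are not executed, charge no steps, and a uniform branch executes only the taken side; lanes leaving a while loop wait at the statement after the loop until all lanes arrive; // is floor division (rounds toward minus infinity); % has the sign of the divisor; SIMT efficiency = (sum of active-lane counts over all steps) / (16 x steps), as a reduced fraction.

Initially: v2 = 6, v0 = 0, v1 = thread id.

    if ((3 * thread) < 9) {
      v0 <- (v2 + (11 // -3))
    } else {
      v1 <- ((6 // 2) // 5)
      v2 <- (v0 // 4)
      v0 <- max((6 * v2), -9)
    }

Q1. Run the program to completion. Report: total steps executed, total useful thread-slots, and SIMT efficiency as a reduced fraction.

Answer: 5 steps, 58 useful, 29/40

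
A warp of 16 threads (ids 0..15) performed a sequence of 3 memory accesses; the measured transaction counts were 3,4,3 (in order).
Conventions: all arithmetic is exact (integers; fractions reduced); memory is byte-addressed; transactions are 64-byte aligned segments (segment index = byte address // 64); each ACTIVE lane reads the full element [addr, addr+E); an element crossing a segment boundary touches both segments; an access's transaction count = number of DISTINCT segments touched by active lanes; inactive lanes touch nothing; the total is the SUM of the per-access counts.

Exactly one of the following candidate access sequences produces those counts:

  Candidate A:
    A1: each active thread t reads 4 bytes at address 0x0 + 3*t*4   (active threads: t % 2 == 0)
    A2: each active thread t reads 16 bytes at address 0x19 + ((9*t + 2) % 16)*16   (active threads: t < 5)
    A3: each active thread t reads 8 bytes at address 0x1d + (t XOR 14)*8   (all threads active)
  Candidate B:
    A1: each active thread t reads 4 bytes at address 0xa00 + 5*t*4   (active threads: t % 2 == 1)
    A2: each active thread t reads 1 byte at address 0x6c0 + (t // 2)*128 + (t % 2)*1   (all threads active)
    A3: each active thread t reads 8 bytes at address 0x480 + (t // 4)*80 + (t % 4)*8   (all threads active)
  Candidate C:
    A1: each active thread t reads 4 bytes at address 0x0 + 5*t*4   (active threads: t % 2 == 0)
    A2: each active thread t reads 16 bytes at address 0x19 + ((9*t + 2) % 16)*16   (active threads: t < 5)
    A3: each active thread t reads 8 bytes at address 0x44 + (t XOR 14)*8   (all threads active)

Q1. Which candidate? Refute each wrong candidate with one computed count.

B: A1 gives 5 transactions, not 3
C: A1 gives 5 transactions, not 3
A: all counts match (3,4,3)

Answer: A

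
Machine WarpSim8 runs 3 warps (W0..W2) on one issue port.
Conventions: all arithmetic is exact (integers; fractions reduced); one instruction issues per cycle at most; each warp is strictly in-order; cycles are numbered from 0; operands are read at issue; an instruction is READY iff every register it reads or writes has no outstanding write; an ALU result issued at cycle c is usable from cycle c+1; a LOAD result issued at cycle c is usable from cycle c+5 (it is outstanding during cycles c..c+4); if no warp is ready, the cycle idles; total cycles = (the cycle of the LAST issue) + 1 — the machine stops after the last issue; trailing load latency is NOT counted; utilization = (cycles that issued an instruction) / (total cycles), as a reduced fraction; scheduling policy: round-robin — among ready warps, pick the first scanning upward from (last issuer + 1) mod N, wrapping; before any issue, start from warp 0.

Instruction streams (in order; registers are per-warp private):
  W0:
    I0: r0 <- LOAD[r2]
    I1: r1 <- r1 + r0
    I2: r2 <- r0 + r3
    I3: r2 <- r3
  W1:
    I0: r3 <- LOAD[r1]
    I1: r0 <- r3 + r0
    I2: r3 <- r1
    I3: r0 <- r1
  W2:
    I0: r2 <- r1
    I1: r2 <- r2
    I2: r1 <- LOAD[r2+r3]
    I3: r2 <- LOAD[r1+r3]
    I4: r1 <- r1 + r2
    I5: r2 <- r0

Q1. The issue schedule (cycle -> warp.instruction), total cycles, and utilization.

cycle 0: W0.I0
cycle 1: W1.I0
cycle 2: W2.I0
cycle 3: W2.I1
cycle 4: W2.I2
cycle 5: W0.I1
cycle 6: W1.I1
cycle 7: W0.I2
cycle 8: W1.I2
cycle 9: W2.I3
cycle 10: W0.I3
cycle 11: W1.I3
cycle 12: idle
cycle 13: idle
cycle 14: W2.I4
cycle 15: W2.I5

Answer: 16 cycles, utilization 7/8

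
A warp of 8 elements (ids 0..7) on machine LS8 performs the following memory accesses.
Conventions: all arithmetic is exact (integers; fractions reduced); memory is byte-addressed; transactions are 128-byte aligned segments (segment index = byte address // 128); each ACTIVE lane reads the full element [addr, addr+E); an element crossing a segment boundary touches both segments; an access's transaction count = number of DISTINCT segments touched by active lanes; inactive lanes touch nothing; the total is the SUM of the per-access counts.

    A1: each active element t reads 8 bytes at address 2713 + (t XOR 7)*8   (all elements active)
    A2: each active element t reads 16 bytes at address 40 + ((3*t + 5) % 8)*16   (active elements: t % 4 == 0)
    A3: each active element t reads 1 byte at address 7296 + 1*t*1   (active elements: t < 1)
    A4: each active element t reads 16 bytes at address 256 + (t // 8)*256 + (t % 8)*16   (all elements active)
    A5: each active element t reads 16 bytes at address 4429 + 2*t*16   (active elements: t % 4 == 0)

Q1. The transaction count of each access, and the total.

A1: 1 transaction
A2: 2 transactions
A3: 1 transaction
A4: 1 transaction
A5: 2 transactions

Answer: 1,2,1,1,2; total 7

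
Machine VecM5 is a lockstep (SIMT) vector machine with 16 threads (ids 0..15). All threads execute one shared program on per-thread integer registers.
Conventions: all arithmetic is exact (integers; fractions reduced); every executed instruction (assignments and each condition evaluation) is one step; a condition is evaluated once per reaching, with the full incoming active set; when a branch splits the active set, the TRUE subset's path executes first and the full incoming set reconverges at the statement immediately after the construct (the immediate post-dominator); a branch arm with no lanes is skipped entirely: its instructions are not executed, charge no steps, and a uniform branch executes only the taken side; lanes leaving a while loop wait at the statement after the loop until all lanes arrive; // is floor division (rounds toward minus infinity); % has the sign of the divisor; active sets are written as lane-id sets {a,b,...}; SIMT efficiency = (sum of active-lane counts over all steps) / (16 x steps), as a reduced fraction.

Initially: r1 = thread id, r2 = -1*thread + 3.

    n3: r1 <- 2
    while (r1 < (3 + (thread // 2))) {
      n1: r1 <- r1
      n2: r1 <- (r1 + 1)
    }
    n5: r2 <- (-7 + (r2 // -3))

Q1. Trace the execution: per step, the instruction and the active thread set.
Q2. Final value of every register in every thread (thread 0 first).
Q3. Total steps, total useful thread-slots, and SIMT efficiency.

step 0: r1 <- 2                      {0,1,2,3,4,5,6,7,8,9,10,11,12,13,14,15}
step 1: eval (r1 < (3 + (thread // 2))) {0,1,2,3,4,5,6,7,8,9,10,11,12,13,14,15}
step 2: r1 <- r1                     {0,1,2,3,4,5,6,7,8,9,10,11,12,13,14,15}
step 3: r1 <- (r1 + 1)               {0,1,2,3,4,5,6,7,8,9,10,11,12,13,14,15}
step 4: eval (r1 < (3 + (thread // 2))) {0,1,2,3,4,5,6,7,8,9,10,11,12,13,14,15}
step 5: r1 <- r1                     {2,3,4,5,6,7,8,9,10,11,12,13,14,15}
step 6: r1 <- (r1 + 1)               {2,3,4,5,6,7,8,9,10,11,12,13,14,15}
step 7: eval (r1 < (3 + (thread // 2))) {2,3,4,5,6,7,8,9,10,11,12,13,14,15}
step 8: r1 <- r1                     {4,5,6,7,8,9,10,11,12,13,14,15}
step 9: r1 <- (r1 + 1)               {4,5,6,7,8,9,10,11,12,13,14,15}
step 10: eval (r1 < (3 + (thread // 2))) {4,5,6,7,8,9,10,11,12,13,14,15}
step 11: r1 <- r1                     {6,7,8,9,10,11,12,13,14,15}
step 12: r1 <- (r1 + 1)               {6,7,8,9,10,11,12,13,14,15}
step 13: eval (r1 < (3 + (thread // 2))) {6,7,8,9,10,11,12,13,14,15}
step 14: r1 <- r1                     {8,9,10,11,12,13,14,15}
step 15: r1 <- (r1 + 1)               {8,9,10,11,12,13,14,15}
step 16: eval (r1 < (3 + (thread // 2))) {8,9,10,11,12,13,14,15}
step 17: r1 <- r1                     {10,11,12,13,14,15}
step 18: r1 <- (r1 + 1)               {10,11,12,13,14,15}
step 19: eval (r1 < (3 + (thread // 2))) {10,11,12,13,14,15}
step 20: r1 <- r1                     {12,13,14,15}
step 21: r1 <- (r1 + 1)               {12,13,14,15}
step 22: eval (r1 < (3 + (thread // 2))) {12,13,14,15}
step 23: r1 <- r1                     {14,15}
step 24: r1 <- (r1 + 1)               {14,15}
step 25: eval (r1 < (3 + (thread // 2))) {14,15}
step 26: r2 <- (-7 + (r2 // -3))      {0,1,2,3,4,5,6,7,8,9,10,11,12,13,14,15}

Answer: 27 steps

r1: 3,3,4,4,5,5,6,6,7,7,8,8,9,9,10,10
r2: -8,-8,-8,-7,-7,-7,-6,-6,-6,-5,-5,-5,-4,-4,-4,-3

steps = 27; useful = 264; efficiency = 264/432 = 11/18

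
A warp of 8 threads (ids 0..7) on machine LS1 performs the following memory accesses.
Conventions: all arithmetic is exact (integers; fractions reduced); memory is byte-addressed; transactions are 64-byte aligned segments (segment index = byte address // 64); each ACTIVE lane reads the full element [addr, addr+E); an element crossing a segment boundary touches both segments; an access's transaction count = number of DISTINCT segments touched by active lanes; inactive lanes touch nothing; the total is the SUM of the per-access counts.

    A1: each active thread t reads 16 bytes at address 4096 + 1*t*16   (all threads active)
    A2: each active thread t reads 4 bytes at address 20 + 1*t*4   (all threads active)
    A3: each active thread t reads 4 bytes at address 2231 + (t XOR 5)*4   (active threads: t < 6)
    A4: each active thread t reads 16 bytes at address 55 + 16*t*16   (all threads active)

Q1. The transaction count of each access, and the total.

A1: 2 transactions
A2: 1 transaction
A3: 2 transactions
A4: 16 transactions

Answer: 2,1,2,16; total 21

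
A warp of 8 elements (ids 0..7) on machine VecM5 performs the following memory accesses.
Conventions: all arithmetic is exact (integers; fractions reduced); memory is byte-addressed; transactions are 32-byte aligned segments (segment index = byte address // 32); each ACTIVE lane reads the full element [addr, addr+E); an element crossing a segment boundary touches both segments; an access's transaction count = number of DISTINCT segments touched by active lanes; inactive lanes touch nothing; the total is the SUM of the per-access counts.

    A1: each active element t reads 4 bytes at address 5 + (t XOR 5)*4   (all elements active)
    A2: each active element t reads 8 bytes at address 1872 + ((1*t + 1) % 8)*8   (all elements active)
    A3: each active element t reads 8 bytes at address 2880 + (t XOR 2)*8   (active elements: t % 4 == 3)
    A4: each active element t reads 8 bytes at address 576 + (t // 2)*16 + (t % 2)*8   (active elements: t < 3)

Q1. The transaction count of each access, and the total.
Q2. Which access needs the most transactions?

A1: 2 transactions
A2: 3 transactions
A3: 2 transactions
A4: 1 transaction

Answer: 2,3,2,1; total 8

Answer: A2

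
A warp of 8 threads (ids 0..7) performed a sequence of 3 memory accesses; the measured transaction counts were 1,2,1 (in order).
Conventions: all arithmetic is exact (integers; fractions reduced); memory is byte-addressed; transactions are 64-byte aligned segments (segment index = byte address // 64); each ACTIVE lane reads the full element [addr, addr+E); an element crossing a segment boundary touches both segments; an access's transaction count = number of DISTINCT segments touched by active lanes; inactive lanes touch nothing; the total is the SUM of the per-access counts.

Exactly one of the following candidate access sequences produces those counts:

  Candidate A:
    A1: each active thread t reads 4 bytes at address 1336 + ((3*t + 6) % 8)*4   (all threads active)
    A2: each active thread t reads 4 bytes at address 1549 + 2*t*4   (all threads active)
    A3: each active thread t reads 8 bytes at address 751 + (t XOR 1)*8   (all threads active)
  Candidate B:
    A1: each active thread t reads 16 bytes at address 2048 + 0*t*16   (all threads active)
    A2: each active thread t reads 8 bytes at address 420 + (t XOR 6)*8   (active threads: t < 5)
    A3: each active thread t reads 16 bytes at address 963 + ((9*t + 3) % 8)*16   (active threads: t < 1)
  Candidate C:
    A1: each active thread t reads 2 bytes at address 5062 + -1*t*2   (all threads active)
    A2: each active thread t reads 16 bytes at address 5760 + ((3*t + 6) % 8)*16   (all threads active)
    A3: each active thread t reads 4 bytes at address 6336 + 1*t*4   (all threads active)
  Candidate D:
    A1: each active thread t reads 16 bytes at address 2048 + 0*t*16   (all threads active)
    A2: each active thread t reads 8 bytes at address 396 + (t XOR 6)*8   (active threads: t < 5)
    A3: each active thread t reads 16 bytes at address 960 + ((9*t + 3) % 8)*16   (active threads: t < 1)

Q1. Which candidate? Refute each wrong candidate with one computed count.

A: A1 gives 2 transactions, not 1
B: A3 gives 2 transactions, not 1
C: A1 gives 2 transactions, not 1
D: all counts match (1,2,1)

Answer: D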